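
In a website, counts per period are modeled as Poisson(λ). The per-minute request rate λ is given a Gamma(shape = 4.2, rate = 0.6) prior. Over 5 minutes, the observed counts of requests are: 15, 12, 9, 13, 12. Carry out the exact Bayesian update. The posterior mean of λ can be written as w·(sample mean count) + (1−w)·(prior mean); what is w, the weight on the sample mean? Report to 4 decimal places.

With a Gamma(shape α, rate β) prior, the Poisson likelihood is conjugate: the posterior is Gamma(α + ΣXᵢ, β + n).
Posterior mean = (α₀+S)/(β₀+n) = [n/(β₀+n)]·(S/n) + [β₀/(β₀+n)]·(α₀/β₀), so only n and β₀ enter the weight.
Weight on data w = n/(β₀+n) = 5/(0.6+5) = 5/5.6 = 0.8929.

0.8929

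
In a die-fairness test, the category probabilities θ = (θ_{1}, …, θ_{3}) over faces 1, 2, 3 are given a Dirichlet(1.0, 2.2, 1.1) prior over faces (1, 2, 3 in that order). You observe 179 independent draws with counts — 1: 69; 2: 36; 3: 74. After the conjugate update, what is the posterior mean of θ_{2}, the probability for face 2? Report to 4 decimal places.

The Dirichlet prior is conjugate to the Multinomial likelihood: each posterior αⱼ = prior αⱼ + observed count nⱼ.
Posterior concentration: (70.0, 38.2, 75.1), total = 183.3.
E[θ_{2}|data] = α_{2}/Σα = 38.2/183.3 = 0.2084.

0.2084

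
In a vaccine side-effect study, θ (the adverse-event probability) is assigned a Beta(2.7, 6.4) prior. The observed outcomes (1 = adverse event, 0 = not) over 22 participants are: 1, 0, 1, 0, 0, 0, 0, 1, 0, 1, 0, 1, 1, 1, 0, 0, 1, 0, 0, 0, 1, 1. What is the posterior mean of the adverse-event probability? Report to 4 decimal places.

The Beta prior is conjugate to a Binomial/Bernoulli likelihood; the update adds successes to α and failures to β.
Posterior: Beta(α+k, β+n−k) = Beta(2.7+10, 6.4+12) = Beta(12.7, 18.4).
Posterior mean = α/(α+β) = 12.7/31.1 = 0.4084.

0.4084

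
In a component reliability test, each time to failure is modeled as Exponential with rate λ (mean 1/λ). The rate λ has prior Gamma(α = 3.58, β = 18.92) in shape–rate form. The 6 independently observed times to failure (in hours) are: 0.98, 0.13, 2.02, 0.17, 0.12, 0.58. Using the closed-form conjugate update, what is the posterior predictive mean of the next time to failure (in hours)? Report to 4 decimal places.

2.6713

With a Gamma(shape α, rate β) prior on the exponential rate λ, the posterior after n observations with total T = Σxᵢ is Gamma(α+n, β+T).
Sum of observations T = 4.00 hours; n = 6.
Posterior: Gamma(3.58+6, 18.92+4.00) = Gamma(9.58, 22.92).
The predictive distribution for the next observation is Lomax; its mean is β/(α−1) = 22.92/8.58 = 2.6713.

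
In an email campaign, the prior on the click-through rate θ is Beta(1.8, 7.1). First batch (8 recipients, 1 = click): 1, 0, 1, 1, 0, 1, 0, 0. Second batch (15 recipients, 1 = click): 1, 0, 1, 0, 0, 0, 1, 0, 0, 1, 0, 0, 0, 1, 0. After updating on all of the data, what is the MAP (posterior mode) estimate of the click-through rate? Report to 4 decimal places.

0.3278

The Beta prior is conjugate to a Binomial/Bernoulli likelihood; the update adds successes to α and failures to β.
After batch 1: Beta(1.8+4, 7.1+4) = Beta(5.8, 11.1).
After batch 2: Beta(5.8+5, 11.1+10) = Beta(10.8, 21.1).
Mode of Beta(a,b) for a,b>1 is (a−1)/(a+b−2) = 9.8/29.9 = 0.3278.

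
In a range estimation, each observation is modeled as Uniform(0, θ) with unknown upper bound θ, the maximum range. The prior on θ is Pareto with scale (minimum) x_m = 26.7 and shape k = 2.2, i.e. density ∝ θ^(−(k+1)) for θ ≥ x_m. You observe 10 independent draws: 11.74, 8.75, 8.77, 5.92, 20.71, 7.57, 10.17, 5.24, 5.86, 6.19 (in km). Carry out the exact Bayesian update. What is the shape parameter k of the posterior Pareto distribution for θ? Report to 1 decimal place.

12.2

A Pareto(scale x_m, shape k) prior on the upper bound θ of Uniform(0, θ) is conjugate: posterior is Pareto(max(x_m, max xᵢ), k + n).
Sample maximum = 20.71; prior scale x_m = 26.7 → posterior scale = max = 26.70.
Posterior shape = 2.2 + 10 = 12.2.
Posterior shape k = 12.2.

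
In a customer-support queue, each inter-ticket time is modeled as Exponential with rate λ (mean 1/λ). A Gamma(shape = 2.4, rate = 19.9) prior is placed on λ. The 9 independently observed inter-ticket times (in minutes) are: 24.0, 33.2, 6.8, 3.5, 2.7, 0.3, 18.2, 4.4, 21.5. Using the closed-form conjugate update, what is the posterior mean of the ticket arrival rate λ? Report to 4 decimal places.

0.0848

With a Gamma(shape α, rate β) prior on the exponential rate λ, the posterior after n observations with total T = Σxᵢ is Gamma(α+n, β+T).
Sum of observations T = 114.6 minutes; n = 9.
Posterior: Gamma(2.4+9, 19.9+114.6) = Gamma(11.4, 134.5).
Posterior mean of λ = α/β = 11.4/134.5 = 0.0848.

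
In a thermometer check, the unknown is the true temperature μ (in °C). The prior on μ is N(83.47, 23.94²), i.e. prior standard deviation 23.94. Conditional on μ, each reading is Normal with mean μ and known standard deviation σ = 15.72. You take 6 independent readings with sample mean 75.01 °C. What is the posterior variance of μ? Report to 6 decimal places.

38.425059

For Normal data with known variance σ², a Normal(μ₀, σ₀²) prior on μ is conjugate. Posterior precision = 1/σ₀² + n/σ²; posterior mean is the precision-weighted average of μ₀ and x̄.
σ₀² = 23.94² = 573.1236, σ² = 15.72² = 247.1184; σ² + n·σ₀² = 247.1184 + 6·573.1236 = 3685.86.
Posterior precision = 1/σ₀² + n/σ² = 1/573.1236 + 6/247.1184 = (σ² + n·σ₀²)/(σ₀²σ²) = 3685.86/(573.1236·247.1184); posterior variance σₙ² = σ₀²σ²/(σ² + n·σ₀²) = 573.1236·247.1184/3685.86 = 38.425059.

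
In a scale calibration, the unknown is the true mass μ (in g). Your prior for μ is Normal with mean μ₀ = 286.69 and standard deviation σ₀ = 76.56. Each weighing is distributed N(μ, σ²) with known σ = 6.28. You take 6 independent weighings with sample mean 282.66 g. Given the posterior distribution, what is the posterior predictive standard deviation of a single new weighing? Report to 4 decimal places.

6.7826

For Normal data with known variance σ², a Normal(μ₀, σ₀²) prior on μ is conjugate. Posterior precision = 1/σ₀² + n/σ²; posterior mean is the precision-weighted average of μ₀ and x̄.
σ₀² = 76.56² = 5861.4336, σ² = 6.28² = 39.4384; σ² + n·σ₀² = 39.4384 + 6·5861.4336 = 35208.04.
Posterior precision = 1/σ₀² + n/σ² = 1/5861.4336 + 6/39.4384 = (σ² + n·σ₀²)/(σ₀²σ²) = 35208.04/(5861.4336·39.4384); posterior variance σₙ² = σ₀²σ²/(σ² + n·σ₀²) = 5861.4336·39.4384/35208.04 = 6.565704.
Predictive variance for one new observation = σₙ² + σ² = 5861.4336·39.4384/35208.04 + 39.4384 = σ²·(σ₀² + 35208.04)/35208.04 = 39.4384·41069.4736/35208.04 = 46.004104; SD = √(39.4384·41069.4736/35208.04) = 6.7826.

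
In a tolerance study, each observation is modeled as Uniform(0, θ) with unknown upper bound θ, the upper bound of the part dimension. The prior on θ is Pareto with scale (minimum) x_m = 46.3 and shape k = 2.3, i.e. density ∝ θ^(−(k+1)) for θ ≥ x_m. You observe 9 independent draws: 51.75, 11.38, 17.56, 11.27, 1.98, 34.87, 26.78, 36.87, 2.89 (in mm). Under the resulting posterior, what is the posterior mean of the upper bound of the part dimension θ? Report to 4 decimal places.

56.7743

A Pareto(scale x_m, shape k) prior on the upper bound θ of Uniform(0, θ) is conjugate: posterior is Pareto(max(x_m, max xᵢ), k + n).
Sample maximum = 51.75; prior scale x_m = 46.3 → posterior scale = max = 51.75.
Posterior shape = 2.3 + 9 = 11.3.
E[θ|data] = k·x_m/(k−1) = 11.3·51.75/10.3 = 56.7743.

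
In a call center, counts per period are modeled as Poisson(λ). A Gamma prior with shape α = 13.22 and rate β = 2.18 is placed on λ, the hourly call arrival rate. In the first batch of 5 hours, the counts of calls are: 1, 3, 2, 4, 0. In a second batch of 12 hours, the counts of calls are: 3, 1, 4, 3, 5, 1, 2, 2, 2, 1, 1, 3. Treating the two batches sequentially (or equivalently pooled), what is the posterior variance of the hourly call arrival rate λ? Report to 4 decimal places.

0.1392

With a Gamma(shape α, rate β) prior, the Poisson likelihood is conjugate: the posterior is Gamma(α + ΣXᵢ, β + n).
Batch 1: sum of counts S = 10 over n = 5 hours.
After batch 1: Gamma(α+S, β+n) = Gamma(13.22+10, 2.18+5) = Gamma(23.22, 7.18).
Batch 2: sum of counts S = 28 over n = 12 hours.
After batch 2: Gamma(α+S, β+n) = Gamma(23.22+28, 7.18+12) = Gamma(51.22, 19.18).
Var = α/β² = 51.22/19.18² = 0.1392.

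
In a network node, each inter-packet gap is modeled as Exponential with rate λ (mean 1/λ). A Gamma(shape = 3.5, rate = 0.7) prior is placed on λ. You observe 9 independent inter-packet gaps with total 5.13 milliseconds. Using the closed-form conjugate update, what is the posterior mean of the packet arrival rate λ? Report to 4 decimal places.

2.1441

With a Gamma(shape α, rate β) prior on the exponential rate λ, the posterior after n observations with total T = Σxᵢ is Gamma(α+n, β+T).
Posterior: Gamma(3.5+9, 0.7+5.13) = Gamma(12.5, 5.83).
Posterior mean of λ = α/β = 12.5/5.83 = 2.1441.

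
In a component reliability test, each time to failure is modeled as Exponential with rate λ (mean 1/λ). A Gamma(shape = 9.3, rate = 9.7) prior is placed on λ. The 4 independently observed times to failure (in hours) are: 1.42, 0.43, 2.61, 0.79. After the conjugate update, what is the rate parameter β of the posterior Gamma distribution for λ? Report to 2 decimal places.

14.95

With a Gamma(shape α, rate β) prior on the exponential rate λ, the posterior after n observations with total T = Σxᵢ is Gamma(α+n, β+T).
Sum of observations T = 5.25 hours; n = 4.
Posterior: Gamma(9.3+4, 9.7+5.25) = Gamma(13.3, 14.95).
Posterior β = 14.95.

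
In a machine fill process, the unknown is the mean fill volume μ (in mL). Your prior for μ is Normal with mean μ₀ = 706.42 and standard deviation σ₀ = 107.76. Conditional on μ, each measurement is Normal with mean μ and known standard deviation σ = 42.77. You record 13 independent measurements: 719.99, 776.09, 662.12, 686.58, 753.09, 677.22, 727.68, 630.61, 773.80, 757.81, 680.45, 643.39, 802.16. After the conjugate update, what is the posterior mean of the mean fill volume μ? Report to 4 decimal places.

714.5925

For Normal data with known variance σ², a Normal(μ₀, σ₀²) prior on μ is conjugate. Posterior precision = 1/σ₀² + n/σ²; posterior mean is the precision-weighted average of μ₀ and x̄.
Σxᵢ = 719.99 + 776.09 + 662.12 + 686.58 + 753.09 + 677.22 + 727.68 + 630.61 + 773.80 + 757.81 + 680.45 + 643.39 + 802.16 = 9290.99, so n·x̄ = 9290.99.
σ₀² = 107.76² = 11612.2176, σ² = 42.77² = 1829.2729; σ² + n·σ₀² = 1829.2729 + 13·11612.2176 = 152788.1017.
Posterior mean = (μ₀/σ₀² + n·x̄/σ²)/(1/σ₀² + n/σ²) = (σ²·μ₀ + σ₀²·n·x̄)/(σ² + n·σ₀²) = (1829.2729·706.42 + 11612.2176·9290.99)/152788.1017 = 109181232.561442/152788.1017 = 714.5925.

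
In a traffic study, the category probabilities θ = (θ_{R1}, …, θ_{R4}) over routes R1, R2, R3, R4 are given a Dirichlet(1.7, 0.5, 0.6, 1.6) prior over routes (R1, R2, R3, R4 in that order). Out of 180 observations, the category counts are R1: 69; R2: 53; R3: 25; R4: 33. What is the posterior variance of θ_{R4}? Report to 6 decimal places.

0.000822

The Dirichlet prior is conjugate to the Multinomial likelihood: each posterior αⱼ = prior αⱼ + observed count nⱼ.
Posterior concentration: (70.7, 53.5, 25.6, 34.6), total = 184.4.
Var[θ_j] = α_j(Σα−α_j)/((Σα)²(Σα+1)) = 34.6·149.8/(184.4²·185.4) = 0.000822.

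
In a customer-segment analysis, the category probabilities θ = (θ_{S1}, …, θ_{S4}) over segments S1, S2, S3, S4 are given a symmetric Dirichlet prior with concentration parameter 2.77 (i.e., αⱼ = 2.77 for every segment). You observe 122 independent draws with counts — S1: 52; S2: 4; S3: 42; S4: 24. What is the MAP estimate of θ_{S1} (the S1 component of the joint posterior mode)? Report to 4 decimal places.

0.4166

The Dirichlet prior is conjugate to the Multinomial likelihood: each posterior αⱼ = prior αⱼ + observed count nⱼ.
Posterior concentration: (54.77, 6.77, 44.77, 26.77), total = 133.08.
Joint mode component: (α_{S1}−1)/(Σα−K) = 53.77/129.08 = 0.4166.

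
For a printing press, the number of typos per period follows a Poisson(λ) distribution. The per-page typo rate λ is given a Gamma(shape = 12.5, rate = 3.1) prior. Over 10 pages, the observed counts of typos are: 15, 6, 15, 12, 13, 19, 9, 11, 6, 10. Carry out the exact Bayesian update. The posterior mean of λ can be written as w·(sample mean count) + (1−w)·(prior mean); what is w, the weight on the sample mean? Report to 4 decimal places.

With a Gamma(shape α, rate β) prior, the Poisson likelihood is conjugate: the posterior is Gamma(α + ΣXᵢ, β + n).
Posterior mean = (α₀+S)/(β₀+n) = [n/(β₀+n)]·(S/n) + [β₀/(β₀+n)]·(α₀/β₀), so only n and β₀ enter the weight.
Weight on data w = n/(β₀+n) = 10/(3.1+10) = 10/13.1 = 0.7634.

0.7634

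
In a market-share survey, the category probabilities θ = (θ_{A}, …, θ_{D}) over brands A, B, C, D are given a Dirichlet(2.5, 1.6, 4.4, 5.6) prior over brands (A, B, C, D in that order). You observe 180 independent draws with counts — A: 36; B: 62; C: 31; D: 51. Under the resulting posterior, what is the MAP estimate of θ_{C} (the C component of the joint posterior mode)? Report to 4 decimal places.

0.1810

The Dirichlet prior is conjugate to the Multinomial likelihood: each posterior αⱼ = prior αⱼ + observed count nⱼ.
Posterior concentration: (38.5, 63.6, 35.4, 56.6), total = 194.1.
Joint mode component: (α_{C}−1)/(Σα−K) = 34.4/190.1 = 0.1810.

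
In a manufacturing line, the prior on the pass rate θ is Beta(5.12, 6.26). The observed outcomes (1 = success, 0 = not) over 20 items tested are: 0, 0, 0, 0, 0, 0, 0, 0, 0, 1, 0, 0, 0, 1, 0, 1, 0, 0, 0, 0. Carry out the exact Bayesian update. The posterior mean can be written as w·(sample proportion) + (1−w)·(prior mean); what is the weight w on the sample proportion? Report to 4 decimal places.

The Beta prior is conjugate to a Binomial/Bernoulli likelihood; the update adds successes to α and failures to β.
Posterior mean = (α₀+k)/(α₀+β₀+n) = [n/(α₀+β₀+n)]·(k/n) + [(α₀+β₀)/(α₀+β₀+n)]·α₀/(α₀+β₀), so only n and the prior enter the weight.
The weight on the data is w = n/(α₀+β₀+n) = 20/(5.12+6.26+20) = 20/31.38 = 0.6373.

0.6373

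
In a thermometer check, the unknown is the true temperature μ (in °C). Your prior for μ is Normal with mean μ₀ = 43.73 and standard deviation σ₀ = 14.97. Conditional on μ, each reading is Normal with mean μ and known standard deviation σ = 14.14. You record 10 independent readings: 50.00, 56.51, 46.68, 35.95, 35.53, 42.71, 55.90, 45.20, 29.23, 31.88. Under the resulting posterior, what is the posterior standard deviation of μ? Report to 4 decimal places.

4.2844

For Normal data with known variance σ², a Normal(μ₀, σ₀²) prior on μ is conjugate. Posterior precision = 1/σ₀² + n/σ²; posterior mean is the precision-weighted average of μ₀ and x̄.
σ₀² = 14.97² = 224.1009, σ² = 14.14² = 199.9396; σ² + n·σ₀² = 199.9396 + 10·224.1009 = 2440.9486.
Posterior precision = 1/σ₀² + n/σ² = 1/224.1009 + 10/199.9396 = (σ² + n·σ₀²)/(σ₀²σ²) = 2440.9486/(224.1009·199.9396); posterior variance σₙ² = σ₀²σ²/(σ² + n·σ₀²) = 224.1009·199.9396/2440.9486 = 18.356242.
Posterior SD = √σₙ² = √(224.1009·199.9396/2440.9486) = 4.2844.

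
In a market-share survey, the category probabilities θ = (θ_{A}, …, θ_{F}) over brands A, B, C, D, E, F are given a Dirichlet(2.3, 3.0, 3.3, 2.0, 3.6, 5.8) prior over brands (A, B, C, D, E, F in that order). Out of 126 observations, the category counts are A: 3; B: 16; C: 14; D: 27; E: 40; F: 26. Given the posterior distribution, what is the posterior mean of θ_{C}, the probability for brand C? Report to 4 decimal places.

0.1185

The Dirichlet prior is conjugate to the Multinomial likelihood: each posterior αⱼ = prior αⱼ + observed count nⱼ.
Posterior concentration: (5.3, 19.0, 17.3, 29.0, 43.6, 31.8), total = 146.0.
E[θ_{C}|data] = α_{C}/Σα = 17.3/146.0 = 0.1185.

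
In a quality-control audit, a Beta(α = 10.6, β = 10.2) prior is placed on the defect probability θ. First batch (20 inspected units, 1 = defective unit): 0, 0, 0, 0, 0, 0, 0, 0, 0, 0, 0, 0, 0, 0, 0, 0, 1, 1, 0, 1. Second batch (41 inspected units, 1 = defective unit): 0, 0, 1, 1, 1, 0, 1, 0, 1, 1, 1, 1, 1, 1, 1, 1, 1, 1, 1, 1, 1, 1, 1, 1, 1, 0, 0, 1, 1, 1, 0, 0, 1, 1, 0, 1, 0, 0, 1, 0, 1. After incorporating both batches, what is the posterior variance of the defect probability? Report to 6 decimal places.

The Beta prior is conjugate to a Binomial/Bernoulli likelihood; the update adds successes to α and failures to β.
After batch 1: Beta(10.6+3, 10.2+17) = Beta(13.6, 27.2).
After batch 2: Beta(13.6+29, 27.2+12) = Beta(42.6, 39.2).
Var = αβ/((α+β)²(α+β+1)) = 42.6·39.2/(81.8²·82.8) = 0.003014.

0.003014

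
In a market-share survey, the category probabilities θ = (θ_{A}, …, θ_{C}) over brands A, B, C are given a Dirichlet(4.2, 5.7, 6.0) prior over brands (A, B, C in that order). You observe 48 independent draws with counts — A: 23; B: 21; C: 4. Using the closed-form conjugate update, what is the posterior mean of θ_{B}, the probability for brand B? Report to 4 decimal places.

0.4178

The Dirichlet prior is conjugate to the Multinomial likelihood: each posterior αⱼ = prior αⱼ + observed count nⱼ.
Posterior concentration: (27.2, 26.7, 10.0), total = 63.9.
E[θ_{B}|data] = α_{B}/Σα = 26.7/63.9 = 0.4178.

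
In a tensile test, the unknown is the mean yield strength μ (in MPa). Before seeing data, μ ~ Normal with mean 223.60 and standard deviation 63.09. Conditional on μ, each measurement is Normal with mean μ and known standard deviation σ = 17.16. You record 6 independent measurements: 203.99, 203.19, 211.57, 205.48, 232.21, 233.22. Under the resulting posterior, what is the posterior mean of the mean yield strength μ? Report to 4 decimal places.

For Normal data with known variance σ², a Normal(μ₀, σ₀²) prior on μ is conjugate. Posterior precision = 1/σ₀² + n/σ²; posterior mean is the precision-weighted average of μ₀ and x̄.
Σxᵢ = 203.99 + 203.19 + 211.57 + 205.48 + 232.21 + 233.22 = 1289.66, so n·x̄ = 1289.66.
σ₀² = 63.09² = 3980.3481, σ² = 17.16² = 294.4656; σ² + n·σ₀² = 294.4656 + 6·3980.3481 = 24176.5542.
Posterior mean = (μ₀/σ₀² + n·x̄/σ²)/(1/σ₀² + n/σ²) = (σ²·μ₀ + σ₀²·n·x̄)/(σ² + n·σ₀²) = (294.4656·223.60 + 3980.3481·1289.66)/24176.5542 = 5199138.238806/24176.5542 = 215.0488.

215.0488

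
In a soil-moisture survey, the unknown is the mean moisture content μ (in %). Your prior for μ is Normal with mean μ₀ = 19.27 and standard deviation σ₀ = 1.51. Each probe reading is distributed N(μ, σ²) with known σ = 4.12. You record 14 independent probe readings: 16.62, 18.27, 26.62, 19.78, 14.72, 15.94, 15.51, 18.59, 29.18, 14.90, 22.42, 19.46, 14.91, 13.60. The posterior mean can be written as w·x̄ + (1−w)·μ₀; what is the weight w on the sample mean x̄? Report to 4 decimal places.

0.6528

For Normal data with known variance σ², a Normal(μ₀, σ₀²) prior on μ is conjugate. Posterior precision = 1/σ₀² + n/σ²; posterior mean is the precision-weighted average of μ₀ and x̄.
σ₀² = 1.51² = 2.2801, σ² = 4.12² = 16.9744. Prior precision 1/σ₀² = 1/2.2801; data precision n/σ² = 14/16.9744.
w = (n/σ²)/(1/σ₀² + n/σ²) = n·σ₀²/(σ² + n·σ₀²) = 14·2.2801/(16.9744 + 14·2.2801) = 31.9214/48.8958 = 0.6528.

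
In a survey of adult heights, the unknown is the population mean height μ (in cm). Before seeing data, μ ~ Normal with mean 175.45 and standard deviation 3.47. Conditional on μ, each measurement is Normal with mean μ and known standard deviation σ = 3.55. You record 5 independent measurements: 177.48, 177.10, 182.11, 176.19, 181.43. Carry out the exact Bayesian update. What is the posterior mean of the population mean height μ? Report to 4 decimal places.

For Normal data with known variance σ², a Normal(μ₀, σ₀²) prior on μ is conjugate. Posterior precision = 1/σ₀² + n/σ²; posterior mean is the precision-weighted average of μ₀ and x̄.
Σxᵢ = 177.48 + 177.10 + 182.11 + 176.19 + 181.43 = 894.31, so n·x̄ = 894.31.
σ₀² = 3.47² = 12.0409, σ² = 3.55² = 12.6025; σ² + n·σ₀² = 12.6025 + 5·12.0409 = 72.807.
Posterior mean = (μ₀/σ₀² + n·x̄/σ²)/(1/σ₀² + n/σ²) = (σ²·μ₀ + σ₀²·n·x̄)/(σ² + n·σ₀²) = (12.6025·175.45 + 12.0409·894.31)/72.807 = 12979.405904/72.807 = 178.2714.

178.2714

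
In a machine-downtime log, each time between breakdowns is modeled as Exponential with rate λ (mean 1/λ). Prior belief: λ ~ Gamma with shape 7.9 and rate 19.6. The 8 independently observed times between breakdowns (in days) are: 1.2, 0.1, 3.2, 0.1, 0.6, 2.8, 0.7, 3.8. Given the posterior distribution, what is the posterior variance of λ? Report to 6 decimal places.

0.015431

With a Gamma(shape α, rate β) prior on the exponential rate λ, the posterior after n observations with total T = Σxᵢ is Gamma(α+n, β+T).
Sum of observations T = 12.5 days; n = 8.
Posterior: Gamma(7.9+8, 19.6+12.5) = Gamma(15.9, 32.1).
Var = α/β² = 0.015431.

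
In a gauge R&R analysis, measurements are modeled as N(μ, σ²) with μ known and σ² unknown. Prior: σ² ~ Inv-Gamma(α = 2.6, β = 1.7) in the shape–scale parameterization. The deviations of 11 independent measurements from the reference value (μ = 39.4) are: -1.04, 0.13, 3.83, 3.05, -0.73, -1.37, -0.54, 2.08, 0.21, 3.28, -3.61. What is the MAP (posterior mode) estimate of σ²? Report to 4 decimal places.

3.2600

With known mean μ and an Inverse-Gamma(α, β) prior on σ², the Normal likelihood is conjugate: posterior is Inv-Gamma(α + n/2, β + Σ(xᵢ−μ)²/2).
Σ(xᵢ−μ)² = (-1.04)² + (0.13)² + (3.83)² + (3.05)² + (-0.73)² + (-1.37)² + (-0.54)² + (2.08)² + (0.21)² + (3.28)² + (-3.61)² = 55.9323.
Posterior: Inv-Gamma(2.6 + 11/2, 1.7 + 55.9323/2) = Inv-Gamma(8.10, 29.66615).
Mode = β/(α+1) = 29.66615/9.10 = 3.2600.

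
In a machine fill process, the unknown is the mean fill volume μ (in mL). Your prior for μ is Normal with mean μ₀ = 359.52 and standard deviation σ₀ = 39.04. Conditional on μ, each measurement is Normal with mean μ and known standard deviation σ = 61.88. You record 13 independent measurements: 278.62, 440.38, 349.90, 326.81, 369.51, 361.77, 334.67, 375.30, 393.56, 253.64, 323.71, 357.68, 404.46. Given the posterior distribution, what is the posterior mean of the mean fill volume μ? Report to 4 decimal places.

352.8318

For Normal data with known variance σ², a Normal(μ₀, σ₀²) prior on μ is conjugate. Posterior precision = 1/σ₀² + n/σ²; posterior mean is the precision-weighted average of μ₀ and x̄.
Σxᵢ = 278.62 + 440.38 + 349.90 + 326.81 + 369.51 + 361.77 + 334.67 + 375.30 + 393.56 + 253.64 + 323.71 + 357.68 + 404.46 = 4570.01, so n·x̄ = 4570.01.
σ₀² = 39.04² = 1524.1216, σ² = 61.88² = 3829.1344; σ² + n·σ₀² = 3829.1344 + 13·1524.1216 = 23642.7152.
Posterior mean = (μ₀/σ₀² + n·x̄/σ²)/(1/σ₀² + n/σ²) = (σ²·μ₀ + σ₀²·n·x̄)/(σ² + n·σ₀²) = (3829.1344·359.52 + 1524.1216·4570.01)/23642.7152 = 8341901.352704/23642.7152 = 352.8318.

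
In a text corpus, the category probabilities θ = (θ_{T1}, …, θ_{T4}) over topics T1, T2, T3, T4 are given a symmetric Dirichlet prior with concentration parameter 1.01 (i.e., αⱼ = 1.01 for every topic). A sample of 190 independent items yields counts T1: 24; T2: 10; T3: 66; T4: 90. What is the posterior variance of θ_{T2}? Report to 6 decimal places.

0.000274

The Dirichlet prior is conjugate to the Multinomial likelihood: each posterior αⱼ = prior αⱼ + observed count nⱼ.
Posterior concentration: (25.01, 11.01, 67.01, 91.01), total = 194.04.
Var[θ_j] = α_j(Σα−α_j)/((Σα)²(Σα+1)) = 11.01·183.03/(194.04²·195.04) = 0.000274.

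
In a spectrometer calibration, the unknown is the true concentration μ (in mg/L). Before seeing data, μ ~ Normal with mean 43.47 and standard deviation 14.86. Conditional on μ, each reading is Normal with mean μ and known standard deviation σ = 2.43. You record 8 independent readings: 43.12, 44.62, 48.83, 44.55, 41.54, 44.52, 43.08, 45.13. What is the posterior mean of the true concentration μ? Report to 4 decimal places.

For Normal data with known variance σ², a Normal(μ₀, σ₀²) prior on μ is conjugate. Posterior precision = 1/σ₀² + n/σ²; posterior mean is the precision-weighted average of μ₀ and x̄.
Σxᵢ = 43.12 + 44.62 + 48.83 + 44.55 + 41.54 + 44.52 + 43.08 + 45.13 = 355.39, so n·x̄ = 355.39.
σ₀² = 14.86² = 220.8196, σ² = 2.43² = 5.9049; σ² + n·σ₀² = 5.9049 + 8·220.8196 = 1772.4617.
Posterior mean = (μ₀/σ₀² + n·x̄/σ²)/(1/σ₀² + n/σ²) = (σ²·μ₀ + σ₀²·n·x̄)/(σ² + n·σ₀²) = (5.9049·43.47 + 220.8196·355.39)/1772.4617 = 78733.763647/1772.4617 = 44.4206.

44.4206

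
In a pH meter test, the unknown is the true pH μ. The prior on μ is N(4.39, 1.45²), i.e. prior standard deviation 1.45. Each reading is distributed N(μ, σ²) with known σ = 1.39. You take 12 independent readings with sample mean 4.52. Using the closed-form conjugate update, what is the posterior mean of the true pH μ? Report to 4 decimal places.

For Normal data with known variance σ², a Normal(μ₀, σ₀²) prior on μ is conjugate. Posterior precision = 1/σ₀² + n/σ²; posterior mean is the precision-weighted average of μ₀ and x̄.
n·x̄ = 12·4.52 = 54.24.
σ₀² = 1.45² = 2.1025, σ² = 1.39² = 1.9321; σ² + n·σ₀² = 1.9321 + 12·2.1025 = 27.1621.
Posterior mean = (μ₀/σ₀² + n·x̄/σ²)/(1/σ₀² + n/σ²) = (σ²·μ₀ + σ₀²·n·x̄)/(σ² + n·σ₀²) = (1.9321·4.39 + 2.1025·54.24)/27.1621 = 122.521519/27.1621 = 4.5108.

4.5108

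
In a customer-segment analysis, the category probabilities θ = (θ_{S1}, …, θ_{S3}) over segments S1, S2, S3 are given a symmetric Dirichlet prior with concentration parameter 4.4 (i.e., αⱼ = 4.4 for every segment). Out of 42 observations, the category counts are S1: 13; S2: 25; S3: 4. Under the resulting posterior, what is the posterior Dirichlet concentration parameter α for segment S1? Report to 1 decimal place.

17.4

The Dirichlet prior is conjugate to the Multinomial likelihood: each posterior αⱼ = prior αⱼ + observed count nⱼ.
Posterior concentration: (17.4, 29.4, 8.4), total = 55.2.
α_{S1} = 4.4 + 13 = 17.4.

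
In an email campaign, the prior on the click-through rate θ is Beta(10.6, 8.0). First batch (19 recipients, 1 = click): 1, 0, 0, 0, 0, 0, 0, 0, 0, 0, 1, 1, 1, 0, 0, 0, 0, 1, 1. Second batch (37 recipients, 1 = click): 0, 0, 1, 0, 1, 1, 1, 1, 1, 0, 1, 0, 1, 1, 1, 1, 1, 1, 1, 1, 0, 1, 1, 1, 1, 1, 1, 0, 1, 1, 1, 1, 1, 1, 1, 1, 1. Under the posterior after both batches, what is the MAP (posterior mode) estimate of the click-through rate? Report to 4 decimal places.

0.6281

The Beta prior is conjugate to a Binomial/Bernoulli likelihood; the update adds successes to α and failures to β.
After batch 1: Beta(10.6+6, 8.0+13) = Beta(16.6, 21.0).
After batch 2: Beta(16.6+30, 21.0+7) = Beta(46.6, 28.0).
Mode of Beta(a,b) for a,b>1 is (a−1)/(a+b−2) = 45.6/72.6 = 0.6281.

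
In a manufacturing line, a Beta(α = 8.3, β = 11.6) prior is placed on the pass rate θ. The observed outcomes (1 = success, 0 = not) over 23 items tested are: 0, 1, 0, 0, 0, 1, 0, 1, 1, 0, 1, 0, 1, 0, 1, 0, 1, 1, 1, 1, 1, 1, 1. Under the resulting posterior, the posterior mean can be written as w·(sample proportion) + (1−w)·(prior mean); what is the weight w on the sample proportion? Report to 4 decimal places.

0.5361

The Beta prior is conjugate to a Binomial/Bernoulli likelihood; the update adds successes to α and failures to β.
Posterior mean = (α₀+k)/(α₀+β₀+n) = [n/(α₀+β₀+n)]·(k/n) + [(α₀+β₀)/(α₀+β₀+n)]·α₀/(α₀+β₀), so only n and the prior enter the weight.
The weight on the data is w = n/(α₀+β₀+n) = 23/(8.3+11.6+23) = 23/42.9 = 0.5361.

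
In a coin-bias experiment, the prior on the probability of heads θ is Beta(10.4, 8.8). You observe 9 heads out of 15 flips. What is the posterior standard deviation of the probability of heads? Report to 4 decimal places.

The Beta prior is conjugate to a Binomial/Bernoulli likelihood; the update adds successes to α and failures to β.
Posterior: Beta(α+k, β+n−k) = Beta(10.4+9, 8.8+6) = Beta(19.4, 14.8).
Var = αβ/((α+β)²(α+β+1)) = 19.4·14.8/(34.2²·35.2) = 0.00697379; SD = √0.00697379 = 0.0835.

0.0835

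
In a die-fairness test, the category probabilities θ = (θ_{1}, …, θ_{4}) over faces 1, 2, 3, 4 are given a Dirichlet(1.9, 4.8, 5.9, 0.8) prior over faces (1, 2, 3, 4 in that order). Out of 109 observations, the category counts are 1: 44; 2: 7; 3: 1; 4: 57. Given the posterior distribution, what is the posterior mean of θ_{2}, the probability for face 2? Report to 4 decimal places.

The Dirichlet prior is conjugate to the Multinomial likelihood: each posterior αⱼ = prior αⱼ + observed count nⱼ.
Posterior concentration: (45.9, 11.8, 6.9, 57.8), total = 122.4.
E[θ_{2}|data] = α_{2}/Σα = 11.8/122.4 = 0.0964.

0.0964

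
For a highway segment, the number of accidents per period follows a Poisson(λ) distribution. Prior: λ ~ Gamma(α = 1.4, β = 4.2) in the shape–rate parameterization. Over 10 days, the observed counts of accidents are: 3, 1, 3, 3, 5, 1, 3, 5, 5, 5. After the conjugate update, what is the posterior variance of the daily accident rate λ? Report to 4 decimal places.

0.1756

With a Gamma(shape α, rate β) prior, the Poisson likelihood is conjugate: the posterior is Gamma(α + ΣXᵢ, β + n).
Sum of counts S = 34 over n = 10 days.
Posterior: Gamma(α+S, β+n) = Gamma(1.4+34, 4.2+10) = Gamma(35.4, 14.2).
Var = α/β² = 35.4/14.2² = 0.1756.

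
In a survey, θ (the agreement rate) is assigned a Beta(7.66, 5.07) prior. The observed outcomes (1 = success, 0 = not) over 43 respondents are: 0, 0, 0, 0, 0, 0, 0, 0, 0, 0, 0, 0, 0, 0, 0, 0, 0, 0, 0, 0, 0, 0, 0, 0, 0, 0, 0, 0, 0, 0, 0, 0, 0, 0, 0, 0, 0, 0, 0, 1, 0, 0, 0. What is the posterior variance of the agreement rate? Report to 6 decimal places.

The Beta prior is conjugate to a Binomial/Bernoulli likelihood; the update adds successes to α and failures to β.
Posterior: Beta(α+k, β+n−k) = Beta(7.66+1, 5.07+42) = Beta(8.66, 47.07).
Var = αβ/((α+β)²(α+β+1)) = 8.66·47.07/(55.73²·56.73) = 0.002314.

0.002314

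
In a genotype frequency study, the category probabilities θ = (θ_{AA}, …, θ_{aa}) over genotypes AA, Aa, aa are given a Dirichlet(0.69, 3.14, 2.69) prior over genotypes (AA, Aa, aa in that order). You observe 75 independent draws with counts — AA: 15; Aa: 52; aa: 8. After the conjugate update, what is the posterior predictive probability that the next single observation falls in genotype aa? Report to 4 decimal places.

0.1311

The Dirichlet prior is conjugate to the Multinomial likelihood: each posterior αⱼ = prior αⱼ + observed count nⱼ.
Posterior concentration: (15.69, 55.14, 10.69), total = 81.52.
P(next = aa | data) = α_{aa}/Σα = 0.1311.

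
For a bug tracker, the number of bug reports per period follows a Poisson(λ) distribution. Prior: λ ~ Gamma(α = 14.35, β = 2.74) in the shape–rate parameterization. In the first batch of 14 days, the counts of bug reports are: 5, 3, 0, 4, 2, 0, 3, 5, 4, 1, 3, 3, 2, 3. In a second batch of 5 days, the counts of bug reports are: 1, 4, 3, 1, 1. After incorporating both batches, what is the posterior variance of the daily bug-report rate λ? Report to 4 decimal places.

With a Gamma(shape α, rate β) prior, the Poisson likelihood is conjugate: the posterior is Gamma(α + ΣXᵢ, β + n).
Batch 1: sum of counts S = 38 over n = 14 days.
After batch 1: Gamma(α+S, β+n) = Gamma(14.35+38, 2.74+14) = Gamma(52.35, 16.74).
Batch 2: sum of counts S = 10 over n = 5 days.
After batch 2: Gamma(α+S, β+n) = Gamma(52.35+10, 16.74+5) = Gamma(62.35, 21.74).
Var = α/β² = 62.35/21.74² = 0.1319.

0.1319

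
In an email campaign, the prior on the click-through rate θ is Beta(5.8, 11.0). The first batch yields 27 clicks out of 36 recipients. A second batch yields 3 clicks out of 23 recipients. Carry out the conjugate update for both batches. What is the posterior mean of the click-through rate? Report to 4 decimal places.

The Beta prior is conjugate to a Binomial/Bernoulli likelihood; the update adds successes to α and failures to β.
After batch 1: Beta(5.8+27, 11.0+9) = Beta(32.8, 20.0).
After batch 2: Beta(32.8+3, 20.0+20) = Beta(35.8, 40.0).
Posterior mean = α/(α+β) = 35.8/75.8 = 0.4723.

0.4723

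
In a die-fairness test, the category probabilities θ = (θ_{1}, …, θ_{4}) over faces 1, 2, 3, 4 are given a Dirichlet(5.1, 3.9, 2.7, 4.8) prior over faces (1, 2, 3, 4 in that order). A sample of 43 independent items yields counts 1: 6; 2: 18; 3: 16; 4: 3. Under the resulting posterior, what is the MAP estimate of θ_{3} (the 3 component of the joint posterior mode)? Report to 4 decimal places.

The Dirichlet prior is conjugate to the Multinomial likelihood: each posterior αⱼ = prior αⱼ + observed count nⱼ.
Posterior concentration: (11.1, 21.9, 18.7, 7.8), total = 59.5.
Joint mode component: (α_{3}−1)/(Σα−K) = 17.7/55.5 = 0.3189.

0.3189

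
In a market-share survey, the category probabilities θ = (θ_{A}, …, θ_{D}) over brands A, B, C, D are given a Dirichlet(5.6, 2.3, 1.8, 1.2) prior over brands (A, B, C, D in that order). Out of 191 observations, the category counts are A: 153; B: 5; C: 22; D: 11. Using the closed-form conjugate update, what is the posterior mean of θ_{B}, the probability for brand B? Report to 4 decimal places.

The Dirichlet prior is conjugate to the Multinomial likelihood: each posterior αⱼ = prior αⱼ + observed count nⱼ.
Posterior concentration: (158.6, 7.3, 23.8, 12.2), total = 201.9.
E[θ_{B}|data] = α_{B}/Σα = 7.3/201.9 = 0.0362.

0.0362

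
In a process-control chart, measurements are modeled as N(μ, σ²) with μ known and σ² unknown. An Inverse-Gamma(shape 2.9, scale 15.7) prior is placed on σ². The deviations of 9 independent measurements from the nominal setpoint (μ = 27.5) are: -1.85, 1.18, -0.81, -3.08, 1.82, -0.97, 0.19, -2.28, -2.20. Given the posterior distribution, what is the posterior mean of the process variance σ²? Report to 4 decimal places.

With known mean μ and an Inverse-Gamma(α, β) prior on σ², the Normal likelihood is conjugate: posterior is Inv-Gamma(α + n/2, β + Σ(xᵢ−μ)²/2).
Σ(xᵢ−μ)² = (-1.85)² + (1.18)² + (-0.81)² + (-3.08)² + (1.82)² + (-0.97)² + (0.19)² + (-2.28)² + (-2.20)² = 29.2852.
Posterior: Inv-Gamma(2.9 + 9/2, 15.7 + 29.2852/2) = Inv-Gamma(7.40, 30.34260).
E[σ²|data] = β/(α−1) = 30.34260/6.40 = 4.7410.

4.7410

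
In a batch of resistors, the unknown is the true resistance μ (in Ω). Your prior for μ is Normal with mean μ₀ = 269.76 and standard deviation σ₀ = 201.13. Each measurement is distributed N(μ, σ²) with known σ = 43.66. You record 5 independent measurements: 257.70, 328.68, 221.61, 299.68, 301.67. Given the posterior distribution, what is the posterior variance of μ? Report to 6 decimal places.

For Normal data with known variance σ², a Normal(μ₀, σ₀²) prior on μ is conjugate. Posterior precision = 1/σ₀² + n/σ²; posterior mean is the precision-weighted average of μ₀ and x̄.
σ₀² = 201.13² = 40453.2769, σ² = 43.66² = 1906.1956; σ² + n·σ₀² = 1906.1956 + 5·40453.2769 = 204172.5801.
Posterior precision = 1/σ₀² + n/σ² = 1/40453.2769 + 5/1906.1956 = (σ² + n·σ₀²)/(σ₀²σ²) = 204172.5801/(40453.2769·1906.1956); posterior variance σₙ² = σ₀²σ²/(σ² + n·σ₀²) = 40453.2769·1906.1956/204172.5801 = 377.679796.

377.679796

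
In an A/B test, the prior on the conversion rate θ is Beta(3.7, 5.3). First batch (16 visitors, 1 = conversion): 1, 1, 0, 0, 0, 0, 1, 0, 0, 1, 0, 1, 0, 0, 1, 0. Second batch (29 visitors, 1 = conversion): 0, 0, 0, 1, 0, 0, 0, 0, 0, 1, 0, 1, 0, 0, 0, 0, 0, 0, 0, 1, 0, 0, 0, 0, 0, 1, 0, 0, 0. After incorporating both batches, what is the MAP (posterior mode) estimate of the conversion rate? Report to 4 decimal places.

The Beta prior is conjugate to a Binomial/Bernoulli likelihood; the update adds successes to α and failures to β.
After batch 1: Beta(3.7+6, 5.3+10) = Beta(9.7, 15.3).
After batch 2: Beta(9.7+5, 15.3+24) = Beta(14.7, 39.3).
Mode of Beta(a,b) for a,b>1 is (a−1)/(a+b−2) = 13.7/52.0 = 0.2635.

0.2635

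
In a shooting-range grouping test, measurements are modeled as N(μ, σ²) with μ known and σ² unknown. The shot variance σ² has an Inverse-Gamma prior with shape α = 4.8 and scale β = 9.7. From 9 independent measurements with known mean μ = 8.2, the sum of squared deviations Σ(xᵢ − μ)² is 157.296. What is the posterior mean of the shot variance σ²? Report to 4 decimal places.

With known mean μ and an Inverse-Gamma(α, β) prior on σ², the Normal likelihood is conjugate: posterior is Inv-Gamma(α + n/2, β + Σ(xᵢ−μ)²/2).
Posterior: Inv-Gamma(4.8 + 9/2, 9.7 + 157.296/2) = Inv-Gamma(9.30, 88.3480).
E[σ²|data] = β/(α−1) = 88.3480/8.30 = 10.6443.

10.6443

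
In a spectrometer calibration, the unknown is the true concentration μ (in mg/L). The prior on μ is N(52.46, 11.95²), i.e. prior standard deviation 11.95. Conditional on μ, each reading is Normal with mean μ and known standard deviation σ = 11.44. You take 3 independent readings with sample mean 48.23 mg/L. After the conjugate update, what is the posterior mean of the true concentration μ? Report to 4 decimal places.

49.2198

For Normal data with known variance σ², a Normal(μ₀, σ₀²) prior on μ is conjugate. Posterior precision = 1/σ₀² + n/σ²; posterior mean is the precision-weighted average of μ₀ and x̄.
n·x̄ = 3·48.23 = 144.69.
σ₀² = 11.95² = 142.8025, σ² = 11.44² = 130.8736; σ² + n·σ₀² = 130.8736 + 3·142.8025 = 559.2811.
Posterior mean = (μ₀/σ₀² + n·x̄/σ²)/(1/σ₀² + n/σ²) = (σ²·μ₀ + σ₀²·n·x̄)/(σ² + n·σ₀²) = (130.8736·52.46 + 142.8025·144.69)/559.2811 = 27527.722781/559.2811 = 49.2198.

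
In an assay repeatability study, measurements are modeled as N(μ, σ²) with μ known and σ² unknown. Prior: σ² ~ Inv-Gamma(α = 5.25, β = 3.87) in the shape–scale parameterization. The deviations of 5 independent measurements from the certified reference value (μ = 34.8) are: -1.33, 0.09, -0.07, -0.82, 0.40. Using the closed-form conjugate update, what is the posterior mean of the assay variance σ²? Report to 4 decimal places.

0.7670

With known mean μ and an Inverse-Gamma(α, β) prior on σ², the Normal likelihood is conjugate: posterior is Inv-Gamma(α + n/2, β + Σ(xᵢ−μ)²/2).
Σ(xᵢ−μ)² = (-1.33)² + (0.09)² + (-0.07)² + (-0.82)² + (0.40)² = 2.6143.
Posterior: Inv-Gamma(5.25 + 5/2, 3.87 + 2.6143/2) = Inv-Gamma(7.75, 5.17715).
E[σ²|data] = β/(α−1) = 5.17715/6.75 = 0.7670.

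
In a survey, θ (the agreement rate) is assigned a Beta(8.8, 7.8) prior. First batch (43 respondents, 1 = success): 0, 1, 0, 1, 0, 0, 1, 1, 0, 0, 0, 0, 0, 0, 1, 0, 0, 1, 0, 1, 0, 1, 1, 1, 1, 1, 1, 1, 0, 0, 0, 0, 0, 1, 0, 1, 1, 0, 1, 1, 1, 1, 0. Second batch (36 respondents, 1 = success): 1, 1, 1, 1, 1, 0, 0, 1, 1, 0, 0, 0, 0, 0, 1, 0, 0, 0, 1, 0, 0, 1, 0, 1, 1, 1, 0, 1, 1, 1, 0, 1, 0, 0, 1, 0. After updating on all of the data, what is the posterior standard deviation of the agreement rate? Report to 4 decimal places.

0.0509

The Beta prior is conjugate to a Binomial/Bernoulli likelihood; the update adds successes to α and failures to β.
After batch 1: Beta(8.8+21, 7.8+22) = Beta(29.8, 29.8).
After batch 2: Beta(29.8+18, 29.8+18) = Beta(47.8, 47.8).
Var = αβ/((α+β)²(α+β+1)) = 47.8·47.8/(95.6²·96.6) = 0.00258799; SD = √0.00258799 = 0.0509.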